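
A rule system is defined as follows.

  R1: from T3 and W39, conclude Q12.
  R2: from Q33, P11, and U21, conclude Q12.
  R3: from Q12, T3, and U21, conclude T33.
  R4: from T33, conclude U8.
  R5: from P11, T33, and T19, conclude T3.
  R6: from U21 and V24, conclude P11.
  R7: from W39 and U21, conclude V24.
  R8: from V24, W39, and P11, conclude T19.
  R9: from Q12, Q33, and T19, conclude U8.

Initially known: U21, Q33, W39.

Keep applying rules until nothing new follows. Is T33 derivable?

T33 would need Q12, T3, and U21 (R3), but T3 is never established.

No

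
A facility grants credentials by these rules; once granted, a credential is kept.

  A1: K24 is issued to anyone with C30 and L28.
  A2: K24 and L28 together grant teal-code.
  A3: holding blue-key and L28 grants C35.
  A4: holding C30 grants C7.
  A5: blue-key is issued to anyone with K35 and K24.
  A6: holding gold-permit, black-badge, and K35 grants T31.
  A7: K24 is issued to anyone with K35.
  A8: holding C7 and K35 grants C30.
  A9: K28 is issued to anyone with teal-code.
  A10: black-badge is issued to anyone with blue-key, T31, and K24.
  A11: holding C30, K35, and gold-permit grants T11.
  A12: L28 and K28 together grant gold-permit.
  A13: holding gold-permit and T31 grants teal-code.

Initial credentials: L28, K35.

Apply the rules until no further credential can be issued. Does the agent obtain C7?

No

C7 would need C30 (A4), but C30 is never granted.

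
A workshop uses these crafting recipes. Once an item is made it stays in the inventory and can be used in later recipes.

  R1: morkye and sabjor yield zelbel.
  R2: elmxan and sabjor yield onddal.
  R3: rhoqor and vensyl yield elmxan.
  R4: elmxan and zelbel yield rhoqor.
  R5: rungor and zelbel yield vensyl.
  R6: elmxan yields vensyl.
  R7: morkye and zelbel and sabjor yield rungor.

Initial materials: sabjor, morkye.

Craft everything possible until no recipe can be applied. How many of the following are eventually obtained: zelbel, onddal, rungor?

morkye and sabjor → zelbel (R1).
Using R7, morkye, zelbel, and sabjor make rungor.
zelbel: reached.
onddal would need elmxan and sabjor (R2), but elmxan is never obtained.
rungor: reached.
Reached: zelbel and rungor — 2 of the 3.

2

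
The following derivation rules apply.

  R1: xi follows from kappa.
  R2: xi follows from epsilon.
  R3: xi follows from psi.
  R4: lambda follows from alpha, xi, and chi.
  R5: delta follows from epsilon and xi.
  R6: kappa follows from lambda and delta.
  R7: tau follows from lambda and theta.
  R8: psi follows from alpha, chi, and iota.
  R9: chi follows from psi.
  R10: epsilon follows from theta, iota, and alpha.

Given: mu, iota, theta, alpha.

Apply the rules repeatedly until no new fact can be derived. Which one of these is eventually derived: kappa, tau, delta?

delta

theta, iota, and alpha hold, so epsilon follows (R10).
epsilon holds, so xi follows (R2).
epsilon and xi hold, so delta follows (R5).
tau would need lambda and theta (R7), but lambda is never established. kappa would need lambda and delta (R6), but lambda is never established.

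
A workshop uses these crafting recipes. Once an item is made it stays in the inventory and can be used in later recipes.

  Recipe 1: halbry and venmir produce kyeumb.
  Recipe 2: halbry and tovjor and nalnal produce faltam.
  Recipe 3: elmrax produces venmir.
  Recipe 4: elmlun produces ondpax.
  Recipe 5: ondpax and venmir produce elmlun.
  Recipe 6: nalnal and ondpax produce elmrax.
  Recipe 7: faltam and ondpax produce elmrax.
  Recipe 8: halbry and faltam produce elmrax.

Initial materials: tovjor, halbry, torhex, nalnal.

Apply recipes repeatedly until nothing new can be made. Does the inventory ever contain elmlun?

No

elmlun would need ondpax and venmir (Recipe 5), but ondpax is never obtained.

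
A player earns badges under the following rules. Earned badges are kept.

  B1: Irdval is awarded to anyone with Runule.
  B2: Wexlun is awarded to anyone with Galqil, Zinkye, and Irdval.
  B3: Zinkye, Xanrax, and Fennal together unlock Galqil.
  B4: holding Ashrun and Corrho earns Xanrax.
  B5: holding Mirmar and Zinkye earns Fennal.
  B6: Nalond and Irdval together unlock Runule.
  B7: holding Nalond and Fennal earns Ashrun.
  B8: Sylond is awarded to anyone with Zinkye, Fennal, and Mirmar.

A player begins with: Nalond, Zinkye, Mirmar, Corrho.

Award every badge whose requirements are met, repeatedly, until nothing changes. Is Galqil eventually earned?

Yes

With Mirmar and Zinkye, Fennal is earned (B5).
With Nalond and Fennal, Ashrun is earned (B7).
With Ashrun and Corrho, Xanrax is earned (B4).
With Zinkye, Xanrax, and Fennal, Galqil is earned (B3).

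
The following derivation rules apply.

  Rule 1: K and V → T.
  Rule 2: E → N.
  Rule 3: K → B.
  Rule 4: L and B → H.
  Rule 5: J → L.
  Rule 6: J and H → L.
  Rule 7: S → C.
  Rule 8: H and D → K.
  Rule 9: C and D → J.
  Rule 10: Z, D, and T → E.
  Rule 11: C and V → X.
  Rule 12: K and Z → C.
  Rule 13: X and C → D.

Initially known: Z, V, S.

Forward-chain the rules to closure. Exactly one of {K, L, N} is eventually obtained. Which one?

From S, Rule 7 gives C.
From C and V, Rule 11 gives X.
From X and C, Rule 13 gives D.
C and D hold, so J follows (Rule 9).
J holds, so L follows (Rule 5).
K would need H and D (Rule 8), but H is never established. N would need E (Rule 2), but E is never established.

L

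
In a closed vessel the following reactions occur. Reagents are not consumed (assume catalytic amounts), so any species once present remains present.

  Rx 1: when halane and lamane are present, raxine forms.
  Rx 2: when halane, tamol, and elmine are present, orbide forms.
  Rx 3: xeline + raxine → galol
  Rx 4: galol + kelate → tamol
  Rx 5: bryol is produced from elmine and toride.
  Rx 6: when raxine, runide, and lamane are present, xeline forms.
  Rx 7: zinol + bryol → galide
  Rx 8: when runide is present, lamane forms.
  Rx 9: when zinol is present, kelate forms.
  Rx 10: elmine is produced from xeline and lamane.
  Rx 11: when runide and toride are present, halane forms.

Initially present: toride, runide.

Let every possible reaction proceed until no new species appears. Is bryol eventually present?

Yes

runide and toride present → halane forms (Rx 11).
runide present → lamane forms (Rx 8).
halane and lamane present → raxine forms (Rx 1).
raxine, runide, and lamane present → xeline forms (Rx 6).
xeline and lamane present → elmine forms (Rx 10).
elmine and toride present → bryol forms (Rx 5).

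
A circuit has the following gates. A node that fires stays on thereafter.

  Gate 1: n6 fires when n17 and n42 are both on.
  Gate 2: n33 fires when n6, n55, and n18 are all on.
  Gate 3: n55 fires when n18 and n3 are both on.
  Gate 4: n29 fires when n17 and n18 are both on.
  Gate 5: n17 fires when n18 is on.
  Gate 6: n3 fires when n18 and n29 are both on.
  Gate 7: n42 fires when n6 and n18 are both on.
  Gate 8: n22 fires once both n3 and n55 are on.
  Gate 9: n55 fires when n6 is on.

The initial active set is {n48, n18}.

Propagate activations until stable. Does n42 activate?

n42 would need n6 and n18 (Gate 7), but n6 never turns on.

No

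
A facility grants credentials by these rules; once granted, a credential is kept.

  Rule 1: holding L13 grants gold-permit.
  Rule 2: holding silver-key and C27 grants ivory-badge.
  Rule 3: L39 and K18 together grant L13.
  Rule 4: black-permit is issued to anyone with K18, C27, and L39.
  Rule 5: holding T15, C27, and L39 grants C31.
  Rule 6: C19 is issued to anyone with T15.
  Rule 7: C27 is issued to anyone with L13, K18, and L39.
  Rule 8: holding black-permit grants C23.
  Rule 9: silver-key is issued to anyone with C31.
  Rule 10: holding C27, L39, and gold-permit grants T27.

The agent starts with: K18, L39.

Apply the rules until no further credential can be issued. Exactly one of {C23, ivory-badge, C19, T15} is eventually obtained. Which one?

Holding L39 and K18 grants L13 (Rule 3).
Holding L13, K18, and L39 grants C27 (Rule 7).
Holding K18, C27, and L39 grants black-permit (Rule 4).
Holding black-permit grants C23 (Rule 8).
C19 would need T15 (Rule 6), but T15 is never granted. ivory-badge would need silver-key and C27 (Rule 2), but silver-key is never granted. No rule produces T15, and it is not given.

C23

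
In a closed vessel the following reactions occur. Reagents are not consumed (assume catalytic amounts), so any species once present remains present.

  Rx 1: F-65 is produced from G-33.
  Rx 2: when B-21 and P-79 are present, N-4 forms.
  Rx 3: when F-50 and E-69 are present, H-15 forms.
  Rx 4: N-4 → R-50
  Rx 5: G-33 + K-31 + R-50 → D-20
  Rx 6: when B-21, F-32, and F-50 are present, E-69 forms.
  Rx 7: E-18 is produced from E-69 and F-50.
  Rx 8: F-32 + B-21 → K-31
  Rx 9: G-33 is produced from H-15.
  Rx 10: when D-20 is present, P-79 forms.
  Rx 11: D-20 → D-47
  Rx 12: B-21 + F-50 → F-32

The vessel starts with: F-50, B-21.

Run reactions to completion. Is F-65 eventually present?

Yes

B-21 and F-50 present → F-32 forms (Rx 12).
B-21, F-32, and F-50 present → E-69 forms (Rx 6).
F-50 and E-69 present → H-15 forms (Rx 3).
H-15 present → G-33 forms (Rx 9).
G-33 present → F-65 forms (Rx 1).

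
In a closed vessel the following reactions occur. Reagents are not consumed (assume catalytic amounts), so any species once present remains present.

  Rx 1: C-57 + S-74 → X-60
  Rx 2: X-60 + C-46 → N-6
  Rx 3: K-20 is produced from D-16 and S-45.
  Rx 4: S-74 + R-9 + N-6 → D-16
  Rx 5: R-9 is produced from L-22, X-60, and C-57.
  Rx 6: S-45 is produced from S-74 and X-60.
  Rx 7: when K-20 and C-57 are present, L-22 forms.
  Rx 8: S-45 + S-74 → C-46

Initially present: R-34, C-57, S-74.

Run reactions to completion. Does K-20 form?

No

K-20 would need D-16 and S-45 (Rx 3), but D-16 never forms.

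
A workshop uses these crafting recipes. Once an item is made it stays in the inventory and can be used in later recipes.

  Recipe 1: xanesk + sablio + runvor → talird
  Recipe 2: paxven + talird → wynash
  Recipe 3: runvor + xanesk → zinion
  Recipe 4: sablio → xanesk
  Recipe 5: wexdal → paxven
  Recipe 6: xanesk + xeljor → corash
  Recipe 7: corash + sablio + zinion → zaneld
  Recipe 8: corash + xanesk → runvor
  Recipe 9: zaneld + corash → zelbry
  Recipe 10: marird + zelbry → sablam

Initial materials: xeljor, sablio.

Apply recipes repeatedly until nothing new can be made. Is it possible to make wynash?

No

wynash would need paxven and talird (Recipe 2), but paxven is never obtained.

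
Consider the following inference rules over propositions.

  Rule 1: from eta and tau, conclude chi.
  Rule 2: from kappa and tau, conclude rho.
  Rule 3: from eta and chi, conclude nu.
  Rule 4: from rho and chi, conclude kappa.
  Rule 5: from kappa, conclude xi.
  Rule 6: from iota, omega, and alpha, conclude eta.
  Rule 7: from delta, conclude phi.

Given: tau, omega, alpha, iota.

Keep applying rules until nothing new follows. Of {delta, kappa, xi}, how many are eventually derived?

No rule produces delta, and it is not given.
kappa would need rho and chi (Rule 4), but rho is never established.
xi would need kappa (Rule 5), but kappa is never established.
None of the 3 are reached.

0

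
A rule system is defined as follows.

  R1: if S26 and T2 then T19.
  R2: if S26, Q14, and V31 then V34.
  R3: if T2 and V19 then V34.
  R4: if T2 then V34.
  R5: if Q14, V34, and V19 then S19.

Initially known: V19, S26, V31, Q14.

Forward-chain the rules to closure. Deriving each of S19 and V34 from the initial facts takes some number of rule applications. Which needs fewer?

V34

V34: S26, Q14, and V31 hold, so V34 follows (R2). [1 rule application]
S19: S26, Q14, and V31 hold, so V34 follows (R2). From Q14, V34, and V19, R5 gives S19. [2 rule applications]
V34 needs fewer.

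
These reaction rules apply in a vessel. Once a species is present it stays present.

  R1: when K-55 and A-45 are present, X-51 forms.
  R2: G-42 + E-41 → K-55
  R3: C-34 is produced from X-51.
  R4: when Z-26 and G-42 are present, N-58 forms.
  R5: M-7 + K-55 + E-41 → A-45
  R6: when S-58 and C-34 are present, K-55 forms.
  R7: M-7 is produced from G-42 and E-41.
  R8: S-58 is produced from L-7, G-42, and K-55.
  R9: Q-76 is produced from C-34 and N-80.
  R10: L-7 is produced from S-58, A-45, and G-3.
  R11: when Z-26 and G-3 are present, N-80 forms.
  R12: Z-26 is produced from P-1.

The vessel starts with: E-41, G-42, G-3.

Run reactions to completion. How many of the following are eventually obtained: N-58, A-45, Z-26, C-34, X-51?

G-42 and E-41 present → K-55 forms (R2).
G-42 and E-41 present → M-7 forms (R7).
M-7, K-55, and E-41 present → A-45 forms (R5).
K-55 and A-45 present → X-51 forms (R1).
X-51 present → C-34 forms (R3).
N-58 would need Z-26 and G-42 (R4), but Z-26 never forms.
A-45: reached.
Z-26 would need P-1 (R12), but P-1 never forms.
C-34: reached.
X-51: reached.
Reached: A-45, C-34, and X-51 — 3 of the 5.

3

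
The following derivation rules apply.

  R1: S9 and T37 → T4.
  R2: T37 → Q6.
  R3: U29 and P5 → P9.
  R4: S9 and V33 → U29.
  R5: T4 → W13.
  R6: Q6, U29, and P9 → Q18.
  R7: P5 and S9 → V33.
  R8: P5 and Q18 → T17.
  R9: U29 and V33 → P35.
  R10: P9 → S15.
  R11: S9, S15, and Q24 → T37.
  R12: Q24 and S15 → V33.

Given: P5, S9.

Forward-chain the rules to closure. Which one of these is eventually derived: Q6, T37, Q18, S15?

P5 and S9 hold, so V33 follows (R7).
From S9 and V33, R4 gives U29.
U29 and P5 hold, so P9 follows (R3).
From P9, R10 gives S15.
Q18 would need Q6, U29, and P9 (R6), but Q6 is never established. Q6 would need T37 (R2), but T37 is never established. T37 would need S9, S15, and Q24 (R11), but Q24 is never established.

S15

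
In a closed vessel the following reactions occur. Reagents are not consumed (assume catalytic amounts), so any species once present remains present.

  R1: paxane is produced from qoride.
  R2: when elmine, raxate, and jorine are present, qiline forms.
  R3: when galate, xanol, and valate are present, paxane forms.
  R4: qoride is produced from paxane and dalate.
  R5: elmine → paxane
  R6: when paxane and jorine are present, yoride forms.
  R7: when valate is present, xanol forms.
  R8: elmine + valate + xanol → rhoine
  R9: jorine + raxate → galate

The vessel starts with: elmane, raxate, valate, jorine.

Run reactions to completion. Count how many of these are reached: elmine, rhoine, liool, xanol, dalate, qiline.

valate present → xanol forms (R7).
No rule produces elmine, and it is not given.
rhoine would need elmine, valate, and xanol (R8), but elmine never forms.
No rule produces liool, and it is not given.
xanol: reached.
No rule produces dalate, and it is not given.
qiline would need elmine, raxate, and jorine (R2), but elmine never forms.
Reached: xanol — 1 of the 6.

1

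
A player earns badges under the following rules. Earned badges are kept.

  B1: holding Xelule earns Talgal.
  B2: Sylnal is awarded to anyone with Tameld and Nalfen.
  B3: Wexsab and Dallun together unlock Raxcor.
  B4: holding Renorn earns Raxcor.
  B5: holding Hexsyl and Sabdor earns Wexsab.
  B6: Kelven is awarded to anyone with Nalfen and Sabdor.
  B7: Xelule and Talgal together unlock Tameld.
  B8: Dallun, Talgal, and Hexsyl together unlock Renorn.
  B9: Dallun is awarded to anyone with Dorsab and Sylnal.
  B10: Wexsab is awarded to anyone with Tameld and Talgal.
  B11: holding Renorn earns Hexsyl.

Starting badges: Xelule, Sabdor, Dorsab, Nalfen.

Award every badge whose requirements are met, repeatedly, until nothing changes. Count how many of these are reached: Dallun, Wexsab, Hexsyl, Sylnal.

3

With Xelule, Talgal is earned (B1).
With Xelule and Talgal, Tameld is earned (B7).
With Tameld and Nalfen, Sylnal is earned (B2).
With Tameld and Talgal, Wexsab is earned (B10).
With Dorsab and Sylnal, Dallun is earned (B9).
Dallun: reached.
Wexsab: reached.
Hexsyl would need Renorn (B11), but Renorn is never earned.
Sylnal: reached.
Reached: Dallun, Wexsab, and Sylnal — 3 of the 4.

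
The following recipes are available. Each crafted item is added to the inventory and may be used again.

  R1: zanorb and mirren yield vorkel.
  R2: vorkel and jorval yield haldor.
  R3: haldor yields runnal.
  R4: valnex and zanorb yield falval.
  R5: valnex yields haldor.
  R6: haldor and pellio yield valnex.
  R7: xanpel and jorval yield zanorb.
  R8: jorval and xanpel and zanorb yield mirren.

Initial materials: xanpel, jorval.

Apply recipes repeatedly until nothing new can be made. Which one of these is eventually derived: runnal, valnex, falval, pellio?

Using R7, xanpel and jorval make zanorb.
jorval and xanpel and zanorb → mirren (R8).
zanorb and mirren → vorkel (R1).
vorkel and jorval → haldor (R2).
Using R3, haldor makes runnal.
falval would need valnex and zanorb (R4), but valnex is never obtained. No rule produces pellio, and it is not given. valnex would need haldor and pellio (R6), but pellio is never obtained.

runnal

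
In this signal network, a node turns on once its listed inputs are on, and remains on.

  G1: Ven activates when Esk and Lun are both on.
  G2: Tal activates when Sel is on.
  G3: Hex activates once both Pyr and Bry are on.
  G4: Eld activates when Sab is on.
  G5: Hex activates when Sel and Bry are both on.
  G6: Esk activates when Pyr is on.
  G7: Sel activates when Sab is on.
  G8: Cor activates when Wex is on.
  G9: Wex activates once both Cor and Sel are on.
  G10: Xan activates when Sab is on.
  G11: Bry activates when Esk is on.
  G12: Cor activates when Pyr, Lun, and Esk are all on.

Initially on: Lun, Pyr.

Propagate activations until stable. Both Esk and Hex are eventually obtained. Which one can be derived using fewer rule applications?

Esk: Pyr is on, so Esk activates (G6). [1 rule application]
Hex: G6: Pyr on → Esk on. Esk is on, so Bry activates (G11). Pyr and Bry are on, so Hex activates (G3). [3 rule applications]
Esk needs fewer.

Esk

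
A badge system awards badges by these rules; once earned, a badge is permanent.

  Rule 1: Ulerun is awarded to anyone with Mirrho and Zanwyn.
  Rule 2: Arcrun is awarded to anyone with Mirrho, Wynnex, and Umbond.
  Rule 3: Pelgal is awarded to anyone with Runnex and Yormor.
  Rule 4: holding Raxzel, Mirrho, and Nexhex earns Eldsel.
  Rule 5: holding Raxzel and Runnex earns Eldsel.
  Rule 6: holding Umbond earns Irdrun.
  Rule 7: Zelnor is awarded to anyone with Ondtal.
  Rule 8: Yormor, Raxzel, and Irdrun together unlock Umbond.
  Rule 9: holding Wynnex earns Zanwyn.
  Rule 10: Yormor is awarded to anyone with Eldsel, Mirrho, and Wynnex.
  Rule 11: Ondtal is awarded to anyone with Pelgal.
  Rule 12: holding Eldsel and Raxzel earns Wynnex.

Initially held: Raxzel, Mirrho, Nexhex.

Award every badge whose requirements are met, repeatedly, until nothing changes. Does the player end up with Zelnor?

Zelnor would need Ondtal (Rule 7), but Ondtal is never earned.

No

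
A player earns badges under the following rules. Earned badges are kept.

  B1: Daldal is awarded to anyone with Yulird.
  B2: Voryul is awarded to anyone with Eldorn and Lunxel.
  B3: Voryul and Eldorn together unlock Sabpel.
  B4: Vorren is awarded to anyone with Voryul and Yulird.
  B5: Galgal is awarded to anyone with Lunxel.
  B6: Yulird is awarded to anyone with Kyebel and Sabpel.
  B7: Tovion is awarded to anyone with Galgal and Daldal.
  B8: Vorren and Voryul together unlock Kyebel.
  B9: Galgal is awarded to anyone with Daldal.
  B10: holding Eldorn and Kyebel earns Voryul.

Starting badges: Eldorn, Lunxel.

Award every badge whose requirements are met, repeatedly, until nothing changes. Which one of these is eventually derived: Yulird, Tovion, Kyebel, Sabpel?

With Eldorn and Lunxel, Voryul is earned (B2).
With Voryul and Eldorn, Sabpel is earned (B3).
Yulird would need Kyebel and Sabpel (B6), but Kyebel is never earned. Tovion would need Galgal and Daldal (B7), but Daldal is never earned. Kyebel would need Vorren and Voryul (B8), but Vorren is never earned.

Sabpel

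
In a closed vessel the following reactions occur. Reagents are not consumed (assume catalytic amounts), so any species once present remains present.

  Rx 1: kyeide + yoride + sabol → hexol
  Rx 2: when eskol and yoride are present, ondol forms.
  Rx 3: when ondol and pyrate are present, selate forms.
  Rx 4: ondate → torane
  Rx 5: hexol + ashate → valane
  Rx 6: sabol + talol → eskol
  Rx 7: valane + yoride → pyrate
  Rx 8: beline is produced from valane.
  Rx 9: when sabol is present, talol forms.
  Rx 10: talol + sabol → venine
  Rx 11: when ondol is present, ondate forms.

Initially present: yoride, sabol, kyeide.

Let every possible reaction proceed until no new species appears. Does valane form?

valane would need hexol and ashate (Rx 5), but ashate never forms.

No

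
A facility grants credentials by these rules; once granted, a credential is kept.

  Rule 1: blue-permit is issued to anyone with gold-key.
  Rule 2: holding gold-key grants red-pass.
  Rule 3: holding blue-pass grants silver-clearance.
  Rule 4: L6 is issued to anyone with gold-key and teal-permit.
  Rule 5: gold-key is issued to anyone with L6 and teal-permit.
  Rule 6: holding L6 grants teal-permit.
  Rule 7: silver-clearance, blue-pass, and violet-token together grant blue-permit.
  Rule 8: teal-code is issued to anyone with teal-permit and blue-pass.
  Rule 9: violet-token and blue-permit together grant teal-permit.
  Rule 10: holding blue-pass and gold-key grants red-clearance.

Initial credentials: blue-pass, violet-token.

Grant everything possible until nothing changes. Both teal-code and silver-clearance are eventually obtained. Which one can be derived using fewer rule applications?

silver-clearance

silver-clearance: Holding blue-pass grants silver-clearance (Rule 3). [1 rule application]
teal-code: Holding blue-pass grants silver-clearance (Rule 3). Holding silver-clearance, blue-pass, and violet-token grants blue-permit (Rule 7). Holding violet-token and blue-permit grants teal-permit (Rule 9). Holding teal-permit and blue-pass grants teal-code (Rule 8). [4 rule applications]
silver-clearance needs fewer.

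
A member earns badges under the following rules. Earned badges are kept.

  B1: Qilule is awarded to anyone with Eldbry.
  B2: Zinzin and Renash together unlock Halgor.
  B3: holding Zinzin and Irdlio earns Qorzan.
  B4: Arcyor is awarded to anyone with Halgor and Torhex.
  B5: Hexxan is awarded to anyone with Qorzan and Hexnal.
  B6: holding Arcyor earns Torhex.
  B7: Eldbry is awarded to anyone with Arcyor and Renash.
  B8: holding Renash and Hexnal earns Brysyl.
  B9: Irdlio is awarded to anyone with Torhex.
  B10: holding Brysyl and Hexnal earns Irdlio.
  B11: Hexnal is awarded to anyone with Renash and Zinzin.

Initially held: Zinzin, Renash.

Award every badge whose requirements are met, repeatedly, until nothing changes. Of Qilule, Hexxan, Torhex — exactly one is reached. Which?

With Renash and Zinzin, Hexnal is earned (B11).
With Renash and Hexnal, Brysyl is earned (B8).
With Brysyl and Hexnal, Irdlio is earned (B10).
With Zinzin and Irdlio, Qorzan is earned (B3).
With Qorzan and Hexnal, Hexxan is earned (B5).
Torhex would need Arcyor (B6), but Arcyor is never earned. Qilule would need Eldbry (B1), but Eldbry is never earned.

Hexxan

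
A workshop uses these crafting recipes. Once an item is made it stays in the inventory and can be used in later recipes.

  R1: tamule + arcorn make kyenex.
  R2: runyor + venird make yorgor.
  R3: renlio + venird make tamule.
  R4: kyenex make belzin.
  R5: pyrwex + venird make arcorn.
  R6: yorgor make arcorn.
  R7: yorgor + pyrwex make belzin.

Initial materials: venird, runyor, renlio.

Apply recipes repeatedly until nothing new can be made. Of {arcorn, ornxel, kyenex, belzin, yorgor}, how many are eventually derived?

runyor + venird → yorgor (R2).
renlio + venird → tamule (R3).
Using R6, yorgor makes arcorn.
Using R1, tamule and arcorn make kyenex.
Using R4, kyenex makes belzin.
arcorn: reached.
No rule produces ornxel, and it is not given.
kyenex: reached.
belzin: reached.
yorgor: reached.
Reached: arcorn, kyenex, belzin, and yorgor — 4 of the 5.

4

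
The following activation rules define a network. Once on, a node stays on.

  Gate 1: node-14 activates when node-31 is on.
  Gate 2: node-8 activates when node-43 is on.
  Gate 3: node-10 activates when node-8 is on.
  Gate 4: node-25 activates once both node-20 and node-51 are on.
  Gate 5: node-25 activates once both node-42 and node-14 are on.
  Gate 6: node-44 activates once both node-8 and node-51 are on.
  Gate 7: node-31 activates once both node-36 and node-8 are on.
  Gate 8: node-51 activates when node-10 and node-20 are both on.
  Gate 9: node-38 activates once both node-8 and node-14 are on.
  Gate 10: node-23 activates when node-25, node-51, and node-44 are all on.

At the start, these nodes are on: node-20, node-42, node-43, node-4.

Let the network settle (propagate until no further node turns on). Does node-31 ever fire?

node-31 would need node-36 and node-8 (Gate 7), but node-36 never turns on.

No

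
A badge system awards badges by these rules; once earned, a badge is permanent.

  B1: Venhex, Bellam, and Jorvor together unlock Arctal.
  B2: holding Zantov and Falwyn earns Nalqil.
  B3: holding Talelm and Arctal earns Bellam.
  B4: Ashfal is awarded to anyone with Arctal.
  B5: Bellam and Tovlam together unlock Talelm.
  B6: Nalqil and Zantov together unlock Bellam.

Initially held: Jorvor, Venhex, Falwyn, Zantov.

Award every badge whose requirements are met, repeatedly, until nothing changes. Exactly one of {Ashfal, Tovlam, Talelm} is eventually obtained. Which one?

Ashfal

With Zantov and Falwyn, Nalqil is earned (B2).
With Nalqil and Zantov, Bellam is earned (B6).
With Venhex, Bellam, and Jorvor, Arctal is earned (B1).
With Arctal, Ashfal is earned (B4).
Talelm would need Bellam and Tovlam (B5), but Tovlam is never earned. No rule produces Tovlam, and it is not given.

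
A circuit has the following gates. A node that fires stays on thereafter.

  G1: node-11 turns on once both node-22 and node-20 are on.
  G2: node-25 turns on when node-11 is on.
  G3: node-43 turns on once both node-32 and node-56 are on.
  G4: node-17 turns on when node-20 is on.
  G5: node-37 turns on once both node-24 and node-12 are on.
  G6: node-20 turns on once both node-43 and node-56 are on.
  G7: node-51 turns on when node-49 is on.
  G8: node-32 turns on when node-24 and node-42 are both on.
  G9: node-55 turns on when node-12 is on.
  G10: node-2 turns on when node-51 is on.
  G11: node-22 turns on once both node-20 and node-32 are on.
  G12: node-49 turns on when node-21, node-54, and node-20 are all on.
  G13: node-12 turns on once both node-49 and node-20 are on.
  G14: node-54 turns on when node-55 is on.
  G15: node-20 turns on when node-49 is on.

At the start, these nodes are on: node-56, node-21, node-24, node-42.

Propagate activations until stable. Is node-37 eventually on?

node-37 would need node-24 and node-12 (G5), but node-12 never turns on.

No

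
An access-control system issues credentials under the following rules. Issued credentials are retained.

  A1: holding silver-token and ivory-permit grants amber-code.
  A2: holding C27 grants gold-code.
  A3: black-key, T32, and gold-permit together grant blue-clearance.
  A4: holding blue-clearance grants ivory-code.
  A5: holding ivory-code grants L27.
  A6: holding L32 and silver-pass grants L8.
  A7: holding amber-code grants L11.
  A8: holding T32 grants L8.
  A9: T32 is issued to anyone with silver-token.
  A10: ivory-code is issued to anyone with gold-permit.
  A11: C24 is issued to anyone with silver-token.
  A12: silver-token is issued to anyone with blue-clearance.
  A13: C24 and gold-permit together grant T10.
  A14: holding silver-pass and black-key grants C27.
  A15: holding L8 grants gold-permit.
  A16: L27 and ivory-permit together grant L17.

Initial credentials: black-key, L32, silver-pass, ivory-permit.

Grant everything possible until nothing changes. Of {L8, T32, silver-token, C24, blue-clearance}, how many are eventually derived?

Holding L32 and silver-pass grants L8 (A6).
L8: reached.
T32 would need silver-token (A9), but silver-token is never granted.
silver-token would need blue-clearance (A12), but blue-clearance is never granted.
C24 would need silver-token (A11), but silver-token is never granted.
blue-clearance would need black-key, T32, and gold-permit (A3), but T32 is never granted.
Reached: L8 — 1 of the 5.

1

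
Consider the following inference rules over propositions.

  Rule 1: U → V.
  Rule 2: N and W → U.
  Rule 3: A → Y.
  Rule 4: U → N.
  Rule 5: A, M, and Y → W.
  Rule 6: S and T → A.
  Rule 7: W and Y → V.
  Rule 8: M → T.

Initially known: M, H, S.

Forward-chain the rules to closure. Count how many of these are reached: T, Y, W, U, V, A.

5

From M, Rule 8 gives T.
From S and T, Rule 6 gives A.
From A, Rule 3 gives Y.
A, M, and Y hold, so W follows (Rule 5).
From W and Y, Rule 7 gives V.
T: reached.
Y: reached.
W: reached.
U would need N and W (Rule 2), but N is never established.
V: reached.
A: reached.
Reached: T, Y, W, V, and A — 5 of the 6.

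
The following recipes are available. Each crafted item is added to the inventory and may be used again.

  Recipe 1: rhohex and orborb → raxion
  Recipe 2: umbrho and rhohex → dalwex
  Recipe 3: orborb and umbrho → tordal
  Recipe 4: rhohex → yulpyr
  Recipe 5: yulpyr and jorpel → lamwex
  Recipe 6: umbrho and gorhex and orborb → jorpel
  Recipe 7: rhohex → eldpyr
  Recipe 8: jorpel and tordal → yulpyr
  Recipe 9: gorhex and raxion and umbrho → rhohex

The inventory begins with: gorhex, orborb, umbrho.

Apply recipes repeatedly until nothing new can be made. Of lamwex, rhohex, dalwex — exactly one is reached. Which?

Using Recipe 3, orborb and umbrho make tordal.
umbrho and gorhex and orborb → jorpel (Recipe 6).
Using Recipe 8, jorpel and tordal make yulpyr.
yulpyr and jorpel → lamwex (Recipe 5).
dalwex would need umbrho and rhohex (Recipe 2), but rhohex is never obtained. rhohex would need gorhex, raxion, and umbrho (Recipe 9), but raxion is never obtained.

lamwex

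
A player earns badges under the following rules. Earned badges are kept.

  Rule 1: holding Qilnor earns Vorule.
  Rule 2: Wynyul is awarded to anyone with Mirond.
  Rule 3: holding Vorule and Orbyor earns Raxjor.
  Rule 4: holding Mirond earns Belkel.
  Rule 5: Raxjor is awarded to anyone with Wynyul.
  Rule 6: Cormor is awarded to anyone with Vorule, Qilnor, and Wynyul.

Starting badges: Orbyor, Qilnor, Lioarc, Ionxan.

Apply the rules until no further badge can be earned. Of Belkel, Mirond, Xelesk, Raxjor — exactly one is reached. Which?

With Qilnor, Vorule is earned (Rule 1).
With Vorule and Orbyor, Raxjor is earned (Rule 3).
No rule produces Xelesk, and it is not given. Belkel would need Mirond (Rule 4), but Mirond is never earned. No rule produces Mirond, and it is not given.

Raxjor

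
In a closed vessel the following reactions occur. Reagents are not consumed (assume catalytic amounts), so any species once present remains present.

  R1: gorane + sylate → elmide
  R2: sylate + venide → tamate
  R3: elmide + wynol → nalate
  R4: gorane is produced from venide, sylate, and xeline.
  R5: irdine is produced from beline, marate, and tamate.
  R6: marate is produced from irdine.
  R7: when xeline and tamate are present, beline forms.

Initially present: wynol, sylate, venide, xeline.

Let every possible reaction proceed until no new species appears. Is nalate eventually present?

venide, sylate, and xeline present → gorane forms (R4).
gorane and sylate present → elmide forms (R1).
elmide and wynol present → nalate forms (R3).

Yes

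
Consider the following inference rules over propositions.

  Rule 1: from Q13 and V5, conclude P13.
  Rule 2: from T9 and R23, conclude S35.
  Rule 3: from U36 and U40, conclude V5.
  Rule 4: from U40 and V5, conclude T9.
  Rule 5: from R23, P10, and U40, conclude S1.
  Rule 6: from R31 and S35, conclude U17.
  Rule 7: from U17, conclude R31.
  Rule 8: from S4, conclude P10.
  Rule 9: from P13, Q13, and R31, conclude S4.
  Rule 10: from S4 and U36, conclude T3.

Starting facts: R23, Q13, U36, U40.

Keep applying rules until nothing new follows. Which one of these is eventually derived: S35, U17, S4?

From U36 and U40, Rule 3 gives V5.
From U40 and V5, Rule 4 gives T9.
T9 and R23 hold, so S35 follows (Rule 2).
S4 would need P13, Q13, and R31 (Rule 9), but R31 is never established. U17 would need R31 and S35 (Rule 6), but R31 is never established.

S35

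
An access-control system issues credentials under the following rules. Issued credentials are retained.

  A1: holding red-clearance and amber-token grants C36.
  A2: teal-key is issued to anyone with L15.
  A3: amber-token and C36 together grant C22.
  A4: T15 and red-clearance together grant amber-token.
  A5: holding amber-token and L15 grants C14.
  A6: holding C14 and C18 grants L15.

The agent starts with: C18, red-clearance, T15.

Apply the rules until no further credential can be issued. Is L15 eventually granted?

L15 would need C14 and C18 (A6), but C14 is never granted.

No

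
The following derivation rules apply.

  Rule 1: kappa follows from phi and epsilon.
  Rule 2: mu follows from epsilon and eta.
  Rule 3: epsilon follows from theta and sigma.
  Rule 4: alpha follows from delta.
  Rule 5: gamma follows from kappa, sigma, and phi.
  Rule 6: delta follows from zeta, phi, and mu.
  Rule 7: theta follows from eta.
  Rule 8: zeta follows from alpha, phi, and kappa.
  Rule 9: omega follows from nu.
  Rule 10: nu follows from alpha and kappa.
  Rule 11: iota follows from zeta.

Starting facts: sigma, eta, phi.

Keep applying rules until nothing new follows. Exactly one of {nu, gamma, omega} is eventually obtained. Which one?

eta holds, so theta follows (Rule 7).
From theta and sigma, Rule 3 gives epsilon.
phi and epsilon hold, so kappa follows (Rule 1).
From kappa, sigma, and phi, Rule 5 gives gamma.
nu would need alpha and kappa (Rule 10), but alpha is never established. omega would need nu (Rule 9), but nu is never established.

gamma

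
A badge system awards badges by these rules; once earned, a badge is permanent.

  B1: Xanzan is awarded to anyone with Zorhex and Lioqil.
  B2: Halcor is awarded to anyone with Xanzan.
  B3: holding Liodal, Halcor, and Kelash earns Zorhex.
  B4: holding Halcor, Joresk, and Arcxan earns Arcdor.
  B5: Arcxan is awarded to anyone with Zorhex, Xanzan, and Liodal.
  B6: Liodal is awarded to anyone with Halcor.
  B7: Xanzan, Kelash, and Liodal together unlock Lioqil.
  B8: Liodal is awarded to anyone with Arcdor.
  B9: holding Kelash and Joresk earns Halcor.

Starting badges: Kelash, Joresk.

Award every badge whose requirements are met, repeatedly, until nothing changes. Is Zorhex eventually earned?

Yes

With Kelash and Joresk, Halcor is earned (B9).
With Halcor, Liodal is earned (B6).
With Liodal, Halcor, and Kelash, Zorhex is earned (B3).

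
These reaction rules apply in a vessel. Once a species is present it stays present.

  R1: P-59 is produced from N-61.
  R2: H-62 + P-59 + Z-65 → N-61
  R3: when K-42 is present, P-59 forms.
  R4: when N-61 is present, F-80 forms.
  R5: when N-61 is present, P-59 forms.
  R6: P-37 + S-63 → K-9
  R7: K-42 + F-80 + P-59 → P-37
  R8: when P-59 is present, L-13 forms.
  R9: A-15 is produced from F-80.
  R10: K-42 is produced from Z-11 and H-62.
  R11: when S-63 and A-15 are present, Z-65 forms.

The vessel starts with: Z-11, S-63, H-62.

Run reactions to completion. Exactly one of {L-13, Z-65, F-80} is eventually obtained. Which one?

L-13

Z-11 and H-62 present → K-42 forms (R10).
K-42 present → P-59 forms (R3).
P-59 present → L-13 forms (R8).
Z-65 would need S-63 and A-15 (R11), but A-15 never forms. F-80 would need N-61 (R4), but N-61 never forms.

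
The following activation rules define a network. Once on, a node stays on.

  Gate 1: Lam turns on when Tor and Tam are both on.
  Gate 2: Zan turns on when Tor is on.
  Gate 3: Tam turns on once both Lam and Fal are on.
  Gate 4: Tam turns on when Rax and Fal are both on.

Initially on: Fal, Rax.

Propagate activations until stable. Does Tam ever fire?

Yes

Gate 4: Rax and Fal on → Tam on.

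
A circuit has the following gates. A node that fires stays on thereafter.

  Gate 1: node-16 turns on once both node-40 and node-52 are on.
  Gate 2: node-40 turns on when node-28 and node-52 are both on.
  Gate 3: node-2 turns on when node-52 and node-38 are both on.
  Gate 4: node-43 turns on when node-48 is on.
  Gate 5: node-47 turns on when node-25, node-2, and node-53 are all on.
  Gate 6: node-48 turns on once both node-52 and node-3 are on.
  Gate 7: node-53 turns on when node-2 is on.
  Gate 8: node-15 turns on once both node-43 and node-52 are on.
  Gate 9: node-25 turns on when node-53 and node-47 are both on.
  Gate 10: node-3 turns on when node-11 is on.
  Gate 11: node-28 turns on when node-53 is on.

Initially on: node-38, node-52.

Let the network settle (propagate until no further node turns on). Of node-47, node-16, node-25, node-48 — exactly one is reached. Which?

node-16

node-52 and node-38 are on, so node-2 turns on (Gate 3).
node-2 is on, so node-53 turns on (Gate 7).
node-53 is on, so node-28 turns on (Gate 11).
Gate 2: node-28 and node-52 on → node-40 on.
Gate 1: node-40 and node-52 on → node-16 on.
node-47 would need node-25, node-2, and node-53 (Gate 5), but node-25 never turns on. node-25 would need node-53 and node-47 (Gate 9), but node-47 never turns on. node-48 would need node-52 and node-3 (Gate 6), but node-3 never turns on.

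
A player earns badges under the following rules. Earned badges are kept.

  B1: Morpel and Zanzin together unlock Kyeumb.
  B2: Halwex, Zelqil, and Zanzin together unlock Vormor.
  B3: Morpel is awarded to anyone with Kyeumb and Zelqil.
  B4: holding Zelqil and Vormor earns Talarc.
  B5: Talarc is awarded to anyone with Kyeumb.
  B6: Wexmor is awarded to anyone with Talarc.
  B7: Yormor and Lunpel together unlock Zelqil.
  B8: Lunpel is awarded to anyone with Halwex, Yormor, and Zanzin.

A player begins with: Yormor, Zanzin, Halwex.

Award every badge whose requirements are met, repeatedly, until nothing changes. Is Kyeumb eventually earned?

Kyeumb would need Morpel and Zanzin (B1), but Morpel is never earned.

No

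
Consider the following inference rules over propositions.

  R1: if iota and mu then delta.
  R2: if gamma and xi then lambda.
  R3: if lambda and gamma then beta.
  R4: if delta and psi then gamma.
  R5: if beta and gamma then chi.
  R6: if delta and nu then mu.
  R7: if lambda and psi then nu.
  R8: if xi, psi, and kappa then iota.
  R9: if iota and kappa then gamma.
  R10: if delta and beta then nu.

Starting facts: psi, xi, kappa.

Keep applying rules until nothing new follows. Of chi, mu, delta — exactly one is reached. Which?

chi

xi, psi, and kappa hold, so iota follows (R8).
From iota and kappa, R9 gives gamma.
gamma and xi hold, so lambda follows (R2).
From lambda and gamma, R3 gives beta.
beta and gamma hold, so chi follows (R5).
delta would need iota and mu (R1), but mu is never established. mu would need delta and nu (R6), but delta is never established.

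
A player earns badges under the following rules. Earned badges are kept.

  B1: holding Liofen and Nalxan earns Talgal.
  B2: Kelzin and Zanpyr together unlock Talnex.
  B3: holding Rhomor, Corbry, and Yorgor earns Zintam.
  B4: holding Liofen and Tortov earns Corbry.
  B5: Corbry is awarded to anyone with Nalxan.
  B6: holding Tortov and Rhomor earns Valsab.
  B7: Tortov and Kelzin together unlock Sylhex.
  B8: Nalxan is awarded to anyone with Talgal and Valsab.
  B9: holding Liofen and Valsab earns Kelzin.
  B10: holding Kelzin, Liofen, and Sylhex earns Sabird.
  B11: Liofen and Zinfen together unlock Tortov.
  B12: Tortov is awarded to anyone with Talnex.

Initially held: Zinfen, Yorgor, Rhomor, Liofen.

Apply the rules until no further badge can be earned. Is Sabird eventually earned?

Yes

With Liofen and Zinfen, Tortov is earned (B11).
With Tortov and Rhomor, Valsab is earned (B6).
With Liofen and Valsab, Kelzin is earned (B9).
With Tortov and Kelzin, Sylhex is earned (B7).
With Kelzin, Liofen, and Sylhex, Sabird is earned (B10).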